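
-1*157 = -157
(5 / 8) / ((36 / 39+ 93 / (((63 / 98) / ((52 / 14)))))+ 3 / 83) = 16185 / 13939624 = 0.00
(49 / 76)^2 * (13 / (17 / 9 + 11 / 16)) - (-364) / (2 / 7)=1276.10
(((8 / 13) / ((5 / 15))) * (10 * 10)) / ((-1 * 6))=-400 / 13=-30.77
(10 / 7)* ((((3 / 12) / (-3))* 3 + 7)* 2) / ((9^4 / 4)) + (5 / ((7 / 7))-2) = 3.01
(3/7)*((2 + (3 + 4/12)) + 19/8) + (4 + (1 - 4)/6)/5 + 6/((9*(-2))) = 3083/840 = 3.67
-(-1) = 1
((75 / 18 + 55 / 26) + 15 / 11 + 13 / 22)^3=352943569763 / 631628712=558.78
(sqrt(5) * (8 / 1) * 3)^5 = 199065600 * sqrt(5) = 445124213.58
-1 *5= -5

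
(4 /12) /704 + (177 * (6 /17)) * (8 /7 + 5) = 96446711 /251328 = 383.75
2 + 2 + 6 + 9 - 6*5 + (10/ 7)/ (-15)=-233/ 21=-11.10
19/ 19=1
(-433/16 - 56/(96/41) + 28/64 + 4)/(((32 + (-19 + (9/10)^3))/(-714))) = 2420.48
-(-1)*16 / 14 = 8 / 7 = 1.14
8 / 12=2 / 3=0.67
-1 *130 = -130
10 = 10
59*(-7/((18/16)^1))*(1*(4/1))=-13216/9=-1468.44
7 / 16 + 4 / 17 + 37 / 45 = 18299 / 12240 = 1.50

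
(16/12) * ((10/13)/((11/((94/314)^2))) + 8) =112882184/10574421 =10.68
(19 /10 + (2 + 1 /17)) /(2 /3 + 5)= 2019 /2890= 0.70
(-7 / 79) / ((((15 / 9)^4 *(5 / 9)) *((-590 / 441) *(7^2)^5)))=6561 / 119954185093750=0.00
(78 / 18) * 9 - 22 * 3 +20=-7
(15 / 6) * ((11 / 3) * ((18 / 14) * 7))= 165 / 2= 82.50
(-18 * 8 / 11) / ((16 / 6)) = -54 / 11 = -4.91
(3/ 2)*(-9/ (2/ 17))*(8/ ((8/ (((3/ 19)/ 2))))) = -1377/ 152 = -9.06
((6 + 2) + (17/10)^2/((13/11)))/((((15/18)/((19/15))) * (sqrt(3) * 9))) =1.02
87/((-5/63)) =-5481/5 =-1096.20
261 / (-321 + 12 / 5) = -145 / 177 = -0.82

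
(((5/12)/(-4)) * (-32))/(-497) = -10/1491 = -0.01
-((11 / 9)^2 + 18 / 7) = -2305 / 567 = -4.07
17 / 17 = 1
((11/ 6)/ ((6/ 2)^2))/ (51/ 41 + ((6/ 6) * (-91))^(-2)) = 3734731/ 22808088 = 0.16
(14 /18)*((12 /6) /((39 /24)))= 112 /117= 0.96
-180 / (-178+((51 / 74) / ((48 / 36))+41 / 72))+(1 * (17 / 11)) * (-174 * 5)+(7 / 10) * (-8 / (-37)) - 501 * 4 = -1605220132718 / 479545715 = -3347.38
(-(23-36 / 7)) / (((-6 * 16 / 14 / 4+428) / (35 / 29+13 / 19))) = -65125 / 822092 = -0.08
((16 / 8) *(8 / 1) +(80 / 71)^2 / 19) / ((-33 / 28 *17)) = -43088192 / 53732019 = -0.80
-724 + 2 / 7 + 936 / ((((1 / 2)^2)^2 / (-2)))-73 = -215241 / 7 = -30748.71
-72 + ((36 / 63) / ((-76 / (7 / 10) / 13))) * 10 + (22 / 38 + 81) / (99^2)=-13533631 / 186219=-72.68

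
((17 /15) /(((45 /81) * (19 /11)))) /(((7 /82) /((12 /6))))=92004 /3325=27.67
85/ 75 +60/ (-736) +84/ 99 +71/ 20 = 55157/ 10120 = 5.45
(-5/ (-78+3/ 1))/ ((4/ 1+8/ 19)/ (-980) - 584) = -133/ 1165089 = -0.00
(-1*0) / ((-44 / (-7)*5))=0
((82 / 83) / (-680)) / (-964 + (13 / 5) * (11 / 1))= 41 / 26396988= 0.00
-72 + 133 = 61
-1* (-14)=14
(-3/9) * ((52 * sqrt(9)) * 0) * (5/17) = 0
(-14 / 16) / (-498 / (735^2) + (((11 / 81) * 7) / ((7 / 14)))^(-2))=-152523525 / 48062662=-3.17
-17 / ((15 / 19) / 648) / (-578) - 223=-16903 / 85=-198.86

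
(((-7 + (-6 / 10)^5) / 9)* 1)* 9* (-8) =176944 / 3125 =56.62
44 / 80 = 11 / 20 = 0.55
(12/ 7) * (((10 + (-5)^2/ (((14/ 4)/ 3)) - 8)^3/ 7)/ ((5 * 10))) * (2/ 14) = 9.00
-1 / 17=-0.06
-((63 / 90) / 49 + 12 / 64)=-0.20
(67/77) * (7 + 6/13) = 6499/1001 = 6.49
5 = 5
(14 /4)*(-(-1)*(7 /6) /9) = 0.45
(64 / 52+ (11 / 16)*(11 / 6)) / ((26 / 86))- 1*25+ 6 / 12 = -263801 / 16224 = -16.26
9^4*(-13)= -85293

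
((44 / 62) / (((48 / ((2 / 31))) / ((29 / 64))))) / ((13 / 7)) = 2233 / 9594624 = 0.00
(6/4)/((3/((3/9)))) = 0.17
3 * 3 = 9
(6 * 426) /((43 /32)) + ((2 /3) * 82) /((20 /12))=416012 /215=1934.94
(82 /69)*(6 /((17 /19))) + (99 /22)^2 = 44135 /1564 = 28.22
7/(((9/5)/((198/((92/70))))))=13475/23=585.87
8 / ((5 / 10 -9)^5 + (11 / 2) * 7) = -256 / 1418625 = -0.00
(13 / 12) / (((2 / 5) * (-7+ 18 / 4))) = -13 / 12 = -1.08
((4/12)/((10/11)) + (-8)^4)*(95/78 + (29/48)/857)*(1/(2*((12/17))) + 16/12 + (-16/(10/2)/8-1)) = 6166752594079/1925164800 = 3203.23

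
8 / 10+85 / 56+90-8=23609 / 280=84.32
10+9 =19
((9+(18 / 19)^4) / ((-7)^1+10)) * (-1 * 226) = -96265830 / 130321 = -738.68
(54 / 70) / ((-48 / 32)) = -18 / 35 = -0.51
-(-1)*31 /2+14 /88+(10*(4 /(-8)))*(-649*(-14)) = -1998231 /44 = -45414.34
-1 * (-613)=613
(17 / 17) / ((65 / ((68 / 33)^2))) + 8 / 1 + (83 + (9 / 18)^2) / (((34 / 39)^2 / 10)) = 180580465073 / 163654920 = 1103.42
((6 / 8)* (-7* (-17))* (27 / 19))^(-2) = 5776 / 92910321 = 0.00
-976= -976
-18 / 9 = -2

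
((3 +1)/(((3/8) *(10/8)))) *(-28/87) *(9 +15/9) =-114688/3915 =-29.29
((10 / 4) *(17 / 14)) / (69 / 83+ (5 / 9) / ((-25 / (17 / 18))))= 2857275 / 762706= 3.75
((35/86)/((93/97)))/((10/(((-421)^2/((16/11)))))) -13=1320485861/255936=5159.44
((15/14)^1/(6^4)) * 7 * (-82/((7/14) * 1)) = -205/216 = -0.95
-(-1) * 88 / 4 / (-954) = -11 / 477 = -0.02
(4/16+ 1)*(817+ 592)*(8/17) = 14090/17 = 828.82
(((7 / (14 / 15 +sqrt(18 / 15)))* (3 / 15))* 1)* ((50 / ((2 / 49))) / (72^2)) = -60025 / 63936 +8575* sqrt(30) / 42624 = 0.16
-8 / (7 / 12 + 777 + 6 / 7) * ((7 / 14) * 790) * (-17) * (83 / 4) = 93633960 / 65389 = 1431.95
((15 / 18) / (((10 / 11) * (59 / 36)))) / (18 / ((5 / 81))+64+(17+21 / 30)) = 330 / 220247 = 0.00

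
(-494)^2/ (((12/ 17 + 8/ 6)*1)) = 239343/ 2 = 119671.50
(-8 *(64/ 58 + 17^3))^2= 1299764165184/ 841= 1545498412.82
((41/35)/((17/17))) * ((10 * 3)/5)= 246/35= 7.03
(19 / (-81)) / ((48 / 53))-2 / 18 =-1439 / 3888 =-0.37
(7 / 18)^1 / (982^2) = 7 / 17357832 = 0.00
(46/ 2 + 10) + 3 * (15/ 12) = 147/ 4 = 36.75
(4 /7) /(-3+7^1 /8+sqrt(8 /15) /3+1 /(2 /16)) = 203040 /2083921-1536 * sqrt(30) /2083921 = 0.09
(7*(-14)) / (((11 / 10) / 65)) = -63700 / 11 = -5790.91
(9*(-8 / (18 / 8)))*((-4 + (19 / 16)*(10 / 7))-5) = 1636 / 7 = 233.71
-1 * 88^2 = -7744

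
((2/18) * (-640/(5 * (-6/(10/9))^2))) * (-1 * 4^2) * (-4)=-204800/6561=-31.21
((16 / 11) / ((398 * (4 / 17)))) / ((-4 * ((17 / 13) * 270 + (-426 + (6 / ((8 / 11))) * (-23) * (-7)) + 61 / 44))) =-221 / 71524580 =-0.00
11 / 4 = 2.75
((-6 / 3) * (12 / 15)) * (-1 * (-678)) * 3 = -16272 / 5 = -3254.40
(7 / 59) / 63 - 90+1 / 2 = -95047 / 1062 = -89.50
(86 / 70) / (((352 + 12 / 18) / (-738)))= -47601 / 18515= -2.57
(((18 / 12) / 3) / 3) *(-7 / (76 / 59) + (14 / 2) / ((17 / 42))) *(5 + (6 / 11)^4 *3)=107390549 / 10317912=10.41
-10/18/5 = -1/9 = -0.11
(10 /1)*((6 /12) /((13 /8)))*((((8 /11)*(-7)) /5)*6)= -2688 /143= -18.80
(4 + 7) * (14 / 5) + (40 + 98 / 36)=6617 / 90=73.52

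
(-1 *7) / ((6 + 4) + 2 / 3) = -21 / 32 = -0.66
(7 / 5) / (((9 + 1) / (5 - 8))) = -21 / 50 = -0.42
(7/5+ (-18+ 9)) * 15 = -114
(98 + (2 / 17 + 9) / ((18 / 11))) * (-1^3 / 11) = -31693 / 3366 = -9.42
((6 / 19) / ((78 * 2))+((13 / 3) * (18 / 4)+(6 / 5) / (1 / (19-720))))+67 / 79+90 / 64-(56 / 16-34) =-2463145111 / 3122080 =-788.94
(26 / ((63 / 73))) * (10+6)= 30368 / 63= 482.03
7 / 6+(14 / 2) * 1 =49 / 6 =8.17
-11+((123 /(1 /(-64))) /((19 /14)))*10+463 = -1093492 /19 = -57552.21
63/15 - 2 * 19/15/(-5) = 4.71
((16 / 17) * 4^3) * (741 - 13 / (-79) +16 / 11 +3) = 663493632 / 14773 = 44912.59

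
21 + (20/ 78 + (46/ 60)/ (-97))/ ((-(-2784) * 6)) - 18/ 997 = 13218983194877/ 630016583040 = 20.98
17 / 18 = 0.94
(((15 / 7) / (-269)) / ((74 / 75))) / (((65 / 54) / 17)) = -103275 / 905723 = -0.11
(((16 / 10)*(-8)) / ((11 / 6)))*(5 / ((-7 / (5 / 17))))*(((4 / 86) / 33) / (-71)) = -0.00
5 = 5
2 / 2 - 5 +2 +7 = 5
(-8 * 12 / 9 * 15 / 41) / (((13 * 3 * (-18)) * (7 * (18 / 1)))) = 40 / 906633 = 0.00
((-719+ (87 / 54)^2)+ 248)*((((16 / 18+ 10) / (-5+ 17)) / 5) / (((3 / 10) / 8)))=-2266.85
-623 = -623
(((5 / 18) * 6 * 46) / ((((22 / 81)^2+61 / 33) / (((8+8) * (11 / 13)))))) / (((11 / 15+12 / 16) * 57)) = 19476547200 / 3049723573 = 6.39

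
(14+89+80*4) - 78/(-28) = 425.79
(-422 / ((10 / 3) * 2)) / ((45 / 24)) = -844 / 25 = -33.76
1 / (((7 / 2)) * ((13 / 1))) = 2 / 91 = 0.02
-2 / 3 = -0.67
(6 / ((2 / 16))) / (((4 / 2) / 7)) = 168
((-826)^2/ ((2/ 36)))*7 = 85966776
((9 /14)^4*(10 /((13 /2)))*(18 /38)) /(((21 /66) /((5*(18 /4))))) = 146146275 /16605316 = 8.80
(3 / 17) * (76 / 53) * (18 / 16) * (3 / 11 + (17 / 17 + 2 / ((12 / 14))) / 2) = 0.55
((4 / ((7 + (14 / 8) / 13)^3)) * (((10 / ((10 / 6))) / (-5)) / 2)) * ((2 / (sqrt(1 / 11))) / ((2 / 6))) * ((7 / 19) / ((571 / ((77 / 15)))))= -37120512 * sqrt(11) / 282654150275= -0.00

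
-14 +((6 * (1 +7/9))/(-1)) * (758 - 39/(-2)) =-24922/3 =-8307.33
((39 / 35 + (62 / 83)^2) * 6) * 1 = 2419266 / 241115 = 10.03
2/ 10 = 1/ 5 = 0.20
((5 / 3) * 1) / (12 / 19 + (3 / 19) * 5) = 95 / 81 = 1.17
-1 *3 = -3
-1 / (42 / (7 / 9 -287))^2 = -33856 / 729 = -46.44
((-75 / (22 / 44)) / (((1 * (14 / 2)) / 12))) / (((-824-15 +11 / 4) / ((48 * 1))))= 23040 / 1561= 14.76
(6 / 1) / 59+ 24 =1422 / 59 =24.10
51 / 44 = 1.16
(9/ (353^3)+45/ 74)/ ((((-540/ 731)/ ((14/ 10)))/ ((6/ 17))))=-66200422659/ 162751814900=-0.41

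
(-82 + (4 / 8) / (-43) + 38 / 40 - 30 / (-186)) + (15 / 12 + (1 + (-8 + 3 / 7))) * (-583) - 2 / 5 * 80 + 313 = 308155577 / 93310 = 3302.49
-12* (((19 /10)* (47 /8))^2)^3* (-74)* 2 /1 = 56290062662207593239 /16384000000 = 3435672769.91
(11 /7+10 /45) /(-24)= -0.07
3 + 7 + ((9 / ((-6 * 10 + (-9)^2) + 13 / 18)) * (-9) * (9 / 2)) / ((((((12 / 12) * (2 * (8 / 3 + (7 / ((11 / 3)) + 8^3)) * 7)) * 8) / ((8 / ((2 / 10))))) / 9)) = 923409695 / 93315278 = 9.90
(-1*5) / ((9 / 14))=-70 / 9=-7.78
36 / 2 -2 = 16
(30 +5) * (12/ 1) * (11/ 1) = 4620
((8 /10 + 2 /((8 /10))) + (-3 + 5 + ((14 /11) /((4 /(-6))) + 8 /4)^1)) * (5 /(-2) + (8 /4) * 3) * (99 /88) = 37359 /1760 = 21.23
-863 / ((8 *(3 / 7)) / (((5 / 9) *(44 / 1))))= -332255 / 54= -6152.87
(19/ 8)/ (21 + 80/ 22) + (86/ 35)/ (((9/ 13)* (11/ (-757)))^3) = -177695081597792623/ 73626288120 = -2413473.31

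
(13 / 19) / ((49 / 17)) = 221 / 931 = 0.24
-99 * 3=-297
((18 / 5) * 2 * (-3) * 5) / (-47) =108 / 47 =2.30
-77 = -77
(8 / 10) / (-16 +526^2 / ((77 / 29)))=77 / 10027965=0.00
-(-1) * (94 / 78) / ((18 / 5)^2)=1175 / 12636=0.09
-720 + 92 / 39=-27988 / 39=-717.64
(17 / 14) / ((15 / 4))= 34 / 105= 0.32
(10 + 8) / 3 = 6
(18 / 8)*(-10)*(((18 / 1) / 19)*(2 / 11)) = -3.88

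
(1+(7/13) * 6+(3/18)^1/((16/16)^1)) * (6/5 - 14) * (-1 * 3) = 10976/65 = 168.86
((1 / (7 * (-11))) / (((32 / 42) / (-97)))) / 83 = 291 / 14608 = 0.02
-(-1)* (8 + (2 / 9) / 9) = 650 / 81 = 8.02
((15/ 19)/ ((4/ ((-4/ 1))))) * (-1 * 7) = 105/ 19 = 5.53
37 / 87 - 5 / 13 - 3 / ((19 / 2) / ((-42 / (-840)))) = 5347 / 214890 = 0.02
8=8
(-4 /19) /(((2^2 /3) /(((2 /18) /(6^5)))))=-0.00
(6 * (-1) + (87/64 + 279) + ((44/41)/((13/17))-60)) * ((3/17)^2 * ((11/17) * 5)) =214308765/9858368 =21.74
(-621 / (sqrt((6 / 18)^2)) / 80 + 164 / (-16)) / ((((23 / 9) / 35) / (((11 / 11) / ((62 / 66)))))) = -5577957 / 11408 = -488.95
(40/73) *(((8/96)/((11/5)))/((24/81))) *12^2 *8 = 64800/803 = 80.70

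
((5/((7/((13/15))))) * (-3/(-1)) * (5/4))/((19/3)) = 195/532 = 0.37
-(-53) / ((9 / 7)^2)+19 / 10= 27509 / 810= 33.96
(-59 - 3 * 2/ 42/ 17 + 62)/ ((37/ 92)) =32752/ 4403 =7.44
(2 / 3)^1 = 2 / 3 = 0.67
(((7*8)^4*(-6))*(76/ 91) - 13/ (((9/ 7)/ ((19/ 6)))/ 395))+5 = -34603821977/ 702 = -49293193.70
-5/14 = -0.36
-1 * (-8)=8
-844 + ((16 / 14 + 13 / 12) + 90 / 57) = -1340951 / 1596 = -840.19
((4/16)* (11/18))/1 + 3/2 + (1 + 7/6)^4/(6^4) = 2804593/1679616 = 1.67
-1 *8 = -8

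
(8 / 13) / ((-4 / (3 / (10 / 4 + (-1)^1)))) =-4 / 13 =-0.31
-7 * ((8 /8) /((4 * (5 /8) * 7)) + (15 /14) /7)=-103 /70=-1.47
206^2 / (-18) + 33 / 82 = -1739579 / 738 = -2357.15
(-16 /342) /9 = -8 /1539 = -0.01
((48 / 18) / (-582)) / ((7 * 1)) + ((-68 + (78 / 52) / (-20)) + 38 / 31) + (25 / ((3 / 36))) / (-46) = -12787619909 / 174285720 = -73.37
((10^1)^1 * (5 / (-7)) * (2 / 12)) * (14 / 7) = -50 / 21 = -2.38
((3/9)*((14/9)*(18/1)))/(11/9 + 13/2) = 1.21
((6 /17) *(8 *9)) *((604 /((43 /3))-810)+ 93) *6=-4424544 /43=-102896.37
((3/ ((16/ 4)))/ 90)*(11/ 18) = 11/ 2160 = 0.01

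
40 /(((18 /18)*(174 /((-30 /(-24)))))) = 25 /87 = 0.29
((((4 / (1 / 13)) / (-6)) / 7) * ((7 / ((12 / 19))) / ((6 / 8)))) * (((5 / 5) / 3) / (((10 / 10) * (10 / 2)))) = -494 / 405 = -1.22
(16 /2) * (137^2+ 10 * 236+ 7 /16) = 338071 /2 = 169035.50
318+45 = 363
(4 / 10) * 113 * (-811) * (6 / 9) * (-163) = 59751236 / 15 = 3983415.73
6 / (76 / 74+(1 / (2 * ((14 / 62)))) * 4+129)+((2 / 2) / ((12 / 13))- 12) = -4693553 / 431652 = -10.87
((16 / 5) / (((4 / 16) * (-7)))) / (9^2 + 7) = -0.02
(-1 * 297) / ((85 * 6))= -99 / 170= -0.58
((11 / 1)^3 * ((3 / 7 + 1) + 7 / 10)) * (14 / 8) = 198319 / 40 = 4957.98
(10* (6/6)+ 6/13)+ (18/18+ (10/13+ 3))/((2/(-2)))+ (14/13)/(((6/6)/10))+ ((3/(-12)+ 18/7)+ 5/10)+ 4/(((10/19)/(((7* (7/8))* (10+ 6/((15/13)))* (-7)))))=-44896097/9100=-4933.64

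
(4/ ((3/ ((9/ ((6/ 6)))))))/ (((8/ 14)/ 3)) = 63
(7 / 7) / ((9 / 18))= 2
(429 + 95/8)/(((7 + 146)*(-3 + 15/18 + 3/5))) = -17635/9588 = -1.84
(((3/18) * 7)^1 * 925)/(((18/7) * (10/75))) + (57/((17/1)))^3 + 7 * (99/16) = 2284127423/707472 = 3228.58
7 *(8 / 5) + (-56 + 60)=15.20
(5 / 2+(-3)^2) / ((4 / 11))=253 / 8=31.62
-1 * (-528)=528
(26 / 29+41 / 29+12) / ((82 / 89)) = 36935 / 2378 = 15.53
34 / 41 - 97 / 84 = -1121 / 3444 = -0.33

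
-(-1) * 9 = 9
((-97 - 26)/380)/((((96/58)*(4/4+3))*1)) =-1189/24320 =-0.05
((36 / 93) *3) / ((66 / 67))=402 / 341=1.18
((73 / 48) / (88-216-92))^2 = 5329 / 111513600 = 0.00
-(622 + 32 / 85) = -622.38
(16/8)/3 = 0.67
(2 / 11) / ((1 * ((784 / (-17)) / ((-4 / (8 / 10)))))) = 85 / 4312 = 0.02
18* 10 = 180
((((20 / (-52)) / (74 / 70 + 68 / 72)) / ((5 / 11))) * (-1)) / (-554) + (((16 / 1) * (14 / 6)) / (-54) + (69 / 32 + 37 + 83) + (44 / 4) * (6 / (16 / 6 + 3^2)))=52367215087171 / 411946909920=127.12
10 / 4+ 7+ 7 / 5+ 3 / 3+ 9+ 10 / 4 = 117 / 5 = 23.40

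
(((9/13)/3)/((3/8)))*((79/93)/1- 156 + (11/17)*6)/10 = -191324/20553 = -9.31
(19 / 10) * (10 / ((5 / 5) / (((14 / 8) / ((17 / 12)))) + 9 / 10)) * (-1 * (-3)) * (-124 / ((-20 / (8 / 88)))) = 74214 / 3949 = 18.79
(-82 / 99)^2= 6724 / 9801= 0.69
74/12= 37/6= 6.17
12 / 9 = 1.33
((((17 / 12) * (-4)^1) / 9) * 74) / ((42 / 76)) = -47804 / 567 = -84.31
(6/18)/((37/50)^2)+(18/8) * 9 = 342667/16428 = 20.86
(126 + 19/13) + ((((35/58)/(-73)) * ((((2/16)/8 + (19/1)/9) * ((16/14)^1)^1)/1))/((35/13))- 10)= 465473321/3963024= 117.45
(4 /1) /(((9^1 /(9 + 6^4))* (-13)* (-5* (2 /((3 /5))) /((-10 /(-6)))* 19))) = 58 /247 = 0.23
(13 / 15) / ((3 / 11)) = 143 / 45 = 3.18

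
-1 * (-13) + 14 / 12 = 85 / 6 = 14.17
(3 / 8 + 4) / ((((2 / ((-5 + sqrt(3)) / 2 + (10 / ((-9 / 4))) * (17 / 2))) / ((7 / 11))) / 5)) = -888125 / 3168 + 1225 * sqrt(3) / 352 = -274.31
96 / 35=2.74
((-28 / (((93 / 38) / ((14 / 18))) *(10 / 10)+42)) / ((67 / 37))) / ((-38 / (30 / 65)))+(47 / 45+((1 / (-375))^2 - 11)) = -4879215088387 / 490304953125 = -9.95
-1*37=-37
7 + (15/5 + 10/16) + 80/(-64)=75/8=9.38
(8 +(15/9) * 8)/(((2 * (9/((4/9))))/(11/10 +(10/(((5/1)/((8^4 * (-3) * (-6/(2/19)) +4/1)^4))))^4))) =11452896048938692622424684755075068845814059572819522602667916206756466176172578133333333333333568/405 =28278755676391833635616510000000000000000000000000000000000000000000000000000000000000000000000.00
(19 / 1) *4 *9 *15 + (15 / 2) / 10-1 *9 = 41007 / 4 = 10251.75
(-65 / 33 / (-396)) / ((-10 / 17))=-221 / 26136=-0.01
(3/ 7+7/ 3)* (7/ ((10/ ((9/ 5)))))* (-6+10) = 348/ 25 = 13.92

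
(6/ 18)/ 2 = 1/ 6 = 0.17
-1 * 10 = -10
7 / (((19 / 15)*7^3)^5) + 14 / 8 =11755432307211389857 / 6717389889833344204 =1.75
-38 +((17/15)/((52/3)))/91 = -899063/23660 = -38.00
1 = 1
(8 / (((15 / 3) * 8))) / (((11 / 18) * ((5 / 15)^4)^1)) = 1458 / 55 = 26.51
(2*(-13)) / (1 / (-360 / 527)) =9360 / 527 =17.76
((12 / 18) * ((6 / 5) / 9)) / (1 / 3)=4 / 15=0.27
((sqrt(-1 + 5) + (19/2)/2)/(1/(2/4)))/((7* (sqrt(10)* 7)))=27* sqrt(10)/3920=0.02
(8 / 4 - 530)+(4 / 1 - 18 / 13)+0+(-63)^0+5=-6752 / 13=-519.38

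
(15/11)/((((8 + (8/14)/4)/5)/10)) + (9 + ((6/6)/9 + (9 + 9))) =66746/1881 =35.48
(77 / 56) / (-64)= -0.02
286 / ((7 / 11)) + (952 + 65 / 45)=88381 / 63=1402.87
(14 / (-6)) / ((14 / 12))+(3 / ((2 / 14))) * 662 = 13900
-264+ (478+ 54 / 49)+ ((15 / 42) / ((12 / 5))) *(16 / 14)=31645 / 147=215.27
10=10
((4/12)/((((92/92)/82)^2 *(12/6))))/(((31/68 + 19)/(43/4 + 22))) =7487174/3969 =1886.41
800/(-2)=-400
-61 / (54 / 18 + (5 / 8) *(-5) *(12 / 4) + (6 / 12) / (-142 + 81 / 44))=3009496 / 314693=9.56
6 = 6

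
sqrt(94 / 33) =sqrt(3102) / 33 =1.69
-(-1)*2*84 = 168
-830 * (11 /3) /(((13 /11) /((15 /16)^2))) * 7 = -26362875 /1664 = -15843.07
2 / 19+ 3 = 59 / 19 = 3.11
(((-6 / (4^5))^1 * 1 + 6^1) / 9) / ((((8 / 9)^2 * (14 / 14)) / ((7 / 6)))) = 64449 / 65536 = 0.98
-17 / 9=-1.89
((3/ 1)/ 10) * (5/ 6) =1/ 4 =0.25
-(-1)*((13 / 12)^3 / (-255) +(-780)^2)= 268085373803 / 440640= 608400.00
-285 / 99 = -95 / 33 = -2.88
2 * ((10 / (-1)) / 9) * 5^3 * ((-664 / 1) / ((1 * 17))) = 10849.67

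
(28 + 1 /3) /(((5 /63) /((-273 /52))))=-7497 /4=-1874.25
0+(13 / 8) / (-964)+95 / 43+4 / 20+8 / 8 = 5650101 / 1658080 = 3.41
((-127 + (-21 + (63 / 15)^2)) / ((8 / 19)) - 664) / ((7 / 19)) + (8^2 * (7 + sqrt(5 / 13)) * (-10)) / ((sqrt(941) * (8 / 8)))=-3699699 / 1400 - 640 * sqrt(941) * (sqrt(65) + 91) / 12233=-2801.62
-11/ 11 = -1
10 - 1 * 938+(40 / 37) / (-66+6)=-103010 / 111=-928.02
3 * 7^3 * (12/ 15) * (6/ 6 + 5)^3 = 889056/ 5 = 177811.20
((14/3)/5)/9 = 14/135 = 0.10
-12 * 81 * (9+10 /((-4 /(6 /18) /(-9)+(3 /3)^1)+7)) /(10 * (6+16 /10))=-34263 /266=-128.81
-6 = -6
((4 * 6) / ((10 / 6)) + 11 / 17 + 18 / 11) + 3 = 18404 / 935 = 19.68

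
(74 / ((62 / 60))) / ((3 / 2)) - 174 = -3914 / 31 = -126.26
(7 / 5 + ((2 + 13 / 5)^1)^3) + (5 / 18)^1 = 222781 / 2250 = 99.01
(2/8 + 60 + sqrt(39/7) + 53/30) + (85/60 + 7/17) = sqrt(273)/7 + 32561/510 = 66.21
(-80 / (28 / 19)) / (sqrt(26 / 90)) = -1140 *sqrt(65) / 91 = -101.00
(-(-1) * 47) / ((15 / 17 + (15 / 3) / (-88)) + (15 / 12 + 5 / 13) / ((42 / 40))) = 19195176 / 972955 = 19.73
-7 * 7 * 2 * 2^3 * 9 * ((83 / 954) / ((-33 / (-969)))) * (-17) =178655176 / 583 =306441.13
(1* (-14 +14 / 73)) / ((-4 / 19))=4788 / 73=65.59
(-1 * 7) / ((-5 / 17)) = 119 / 5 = 23.80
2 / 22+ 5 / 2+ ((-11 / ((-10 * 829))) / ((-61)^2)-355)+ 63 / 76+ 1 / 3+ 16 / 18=-40657898968303 / 116046752580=-350.36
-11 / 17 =-0.65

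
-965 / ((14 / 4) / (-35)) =9650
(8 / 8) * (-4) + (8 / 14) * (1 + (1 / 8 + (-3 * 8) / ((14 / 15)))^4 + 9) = 4216846576609 / 17210368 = 245017.80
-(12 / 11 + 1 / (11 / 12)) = -24 / 11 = -2.18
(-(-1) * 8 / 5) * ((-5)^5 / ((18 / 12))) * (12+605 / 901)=-114170000 / 2703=-42238.25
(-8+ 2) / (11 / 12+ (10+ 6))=-72 / 203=-0.35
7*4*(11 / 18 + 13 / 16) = 1435 / 36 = 39.86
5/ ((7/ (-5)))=-3.57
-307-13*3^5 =-3466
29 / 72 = 0.40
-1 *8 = -8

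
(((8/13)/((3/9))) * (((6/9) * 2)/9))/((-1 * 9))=-32/1053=-0.03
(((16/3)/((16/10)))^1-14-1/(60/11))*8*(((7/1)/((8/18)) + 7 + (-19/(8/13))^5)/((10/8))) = 39900114655219/20480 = 1948247785.90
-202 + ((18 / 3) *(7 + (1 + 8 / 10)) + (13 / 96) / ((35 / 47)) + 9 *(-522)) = -16285981 / 3360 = -4847.02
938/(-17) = -938/17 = -55.18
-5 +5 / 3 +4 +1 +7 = 26 / 3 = 8.67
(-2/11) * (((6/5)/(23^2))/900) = -1/2182125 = -0.00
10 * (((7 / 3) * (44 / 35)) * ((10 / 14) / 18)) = 220 / 189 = 1.16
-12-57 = -69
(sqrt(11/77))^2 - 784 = -5487/7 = -783.86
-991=-991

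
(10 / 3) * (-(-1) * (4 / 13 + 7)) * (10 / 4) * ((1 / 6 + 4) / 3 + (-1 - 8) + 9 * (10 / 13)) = -382375 / 9126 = -41.90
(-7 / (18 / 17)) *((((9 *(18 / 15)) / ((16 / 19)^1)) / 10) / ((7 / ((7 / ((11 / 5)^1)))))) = -6783 / 1760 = -3.85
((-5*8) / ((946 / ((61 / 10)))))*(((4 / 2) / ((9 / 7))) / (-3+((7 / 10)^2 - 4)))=24400 / 395901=0.06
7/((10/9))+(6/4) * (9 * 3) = 234/5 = 46.80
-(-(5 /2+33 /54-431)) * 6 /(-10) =3851 /15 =256.73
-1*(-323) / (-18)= -17.94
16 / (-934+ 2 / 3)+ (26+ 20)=8047 / 175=45.98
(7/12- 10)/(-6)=113/72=1.57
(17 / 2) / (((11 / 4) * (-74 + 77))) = 1.03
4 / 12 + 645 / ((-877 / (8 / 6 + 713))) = -1381358 / 2631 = -525.03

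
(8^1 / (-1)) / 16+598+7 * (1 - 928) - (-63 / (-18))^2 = -23615 / 4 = -5903.75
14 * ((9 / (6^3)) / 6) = 7 / 72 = 0.10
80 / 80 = 1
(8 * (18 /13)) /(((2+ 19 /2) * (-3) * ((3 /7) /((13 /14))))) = -16 /23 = -0.70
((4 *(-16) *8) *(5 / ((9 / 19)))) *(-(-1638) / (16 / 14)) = -7745920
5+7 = 12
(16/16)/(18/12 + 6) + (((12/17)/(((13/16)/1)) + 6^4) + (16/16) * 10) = 4332712/3315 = 1307.00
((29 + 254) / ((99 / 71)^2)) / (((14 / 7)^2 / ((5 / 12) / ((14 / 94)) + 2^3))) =1293928921 / 3293136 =392.92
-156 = -156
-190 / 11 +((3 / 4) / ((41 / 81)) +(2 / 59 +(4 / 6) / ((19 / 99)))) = -24840599 / 2022284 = -12.28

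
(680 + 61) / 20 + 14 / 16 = 1517 / 40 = 37.92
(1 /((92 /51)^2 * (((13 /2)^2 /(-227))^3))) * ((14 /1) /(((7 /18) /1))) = -4381072255152 /2553381961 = -1715.79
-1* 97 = -97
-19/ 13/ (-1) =19/ 13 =1.46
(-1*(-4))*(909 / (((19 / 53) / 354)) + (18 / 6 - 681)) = 68167104 / 19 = 3587742.32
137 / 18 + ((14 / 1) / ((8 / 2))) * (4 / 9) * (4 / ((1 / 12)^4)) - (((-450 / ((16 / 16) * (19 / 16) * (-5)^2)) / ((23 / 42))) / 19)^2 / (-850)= 68049923197780369 / 527389538850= 129031.61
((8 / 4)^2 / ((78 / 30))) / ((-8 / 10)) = -25 / 13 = -1.92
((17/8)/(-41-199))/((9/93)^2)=-16337/17280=-0.95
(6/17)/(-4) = -3/34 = -0.09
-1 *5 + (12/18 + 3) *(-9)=-38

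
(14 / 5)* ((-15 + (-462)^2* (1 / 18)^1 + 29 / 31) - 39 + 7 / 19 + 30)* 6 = 585563496 / 2945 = 198833.11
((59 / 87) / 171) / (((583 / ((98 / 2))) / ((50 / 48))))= 72275 / 208158984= 0.00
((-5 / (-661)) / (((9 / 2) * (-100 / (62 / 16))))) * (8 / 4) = -31 / 237960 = -0.00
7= 7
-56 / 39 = -1.44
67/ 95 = 0.71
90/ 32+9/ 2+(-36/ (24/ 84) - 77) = -3131/ 16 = -195.69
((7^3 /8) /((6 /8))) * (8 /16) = 343 /12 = 28.58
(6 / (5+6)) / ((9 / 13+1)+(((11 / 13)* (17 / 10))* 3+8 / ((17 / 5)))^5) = 105436593020200000 / 2549016144183546684009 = 0.00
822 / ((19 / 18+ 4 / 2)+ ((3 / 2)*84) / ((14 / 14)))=14796 / 2323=6.37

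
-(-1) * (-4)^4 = 256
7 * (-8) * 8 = -448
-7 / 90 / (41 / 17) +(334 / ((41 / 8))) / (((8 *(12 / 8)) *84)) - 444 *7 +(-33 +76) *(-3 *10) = -12622167 / 2870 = -4397.97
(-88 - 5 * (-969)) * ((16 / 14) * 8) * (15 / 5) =913344 / 7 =130477.71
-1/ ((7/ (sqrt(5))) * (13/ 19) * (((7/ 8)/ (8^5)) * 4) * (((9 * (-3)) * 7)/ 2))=2490368 * sqrt(5)/ 120393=46.25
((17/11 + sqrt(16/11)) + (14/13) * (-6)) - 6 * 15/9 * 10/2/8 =-6387/572 + 4 * sqrt(11)/11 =-9.96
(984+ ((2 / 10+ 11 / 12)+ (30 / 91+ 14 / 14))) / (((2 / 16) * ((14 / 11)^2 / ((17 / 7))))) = 11078995829 / 936390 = 11831.60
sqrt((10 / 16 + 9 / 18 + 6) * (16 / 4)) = sqrt(114) / 2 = 5.34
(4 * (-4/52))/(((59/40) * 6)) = -80/2301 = -0.03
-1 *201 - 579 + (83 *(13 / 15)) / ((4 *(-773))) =-36177479 / 46380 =-780.02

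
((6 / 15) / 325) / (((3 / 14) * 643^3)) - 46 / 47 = -59616348293434 / 60912355866375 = -0.98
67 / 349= 0.19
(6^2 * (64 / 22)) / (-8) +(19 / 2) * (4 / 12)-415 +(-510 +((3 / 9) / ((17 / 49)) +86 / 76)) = -932.83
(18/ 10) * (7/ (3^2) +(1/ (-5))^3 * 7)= 812/ 625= 1.30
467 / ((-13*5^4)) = -467 / 8125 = -0.06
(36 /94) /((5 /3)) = 54 /235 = 0.23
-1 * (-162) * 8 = 1296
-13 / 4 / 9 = -13 / 36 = -0.36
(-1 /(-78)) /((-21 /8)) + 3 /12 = 803 /3276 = 0.25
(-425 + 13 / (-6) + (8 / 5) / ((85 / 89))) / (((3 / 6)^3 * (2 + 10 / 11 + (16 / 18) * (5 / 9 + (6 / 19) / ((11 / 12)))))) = -6122671929 / 6671650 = -917.71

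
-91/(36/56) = -1274/9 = -141.56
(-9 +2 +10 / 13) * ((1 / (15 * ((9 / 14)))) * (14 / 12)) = -0.75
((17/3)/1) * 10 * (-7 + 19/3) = -340/9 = -37.78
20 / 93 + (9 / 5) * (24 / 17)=2.76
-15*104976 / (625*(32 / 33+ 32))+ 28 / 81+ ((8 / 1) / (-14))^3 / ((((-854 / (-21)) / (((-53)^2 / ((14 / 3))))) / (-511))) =19234336217743 / 14405485500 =1335.21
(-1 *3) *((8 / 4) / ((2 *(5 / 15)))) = -9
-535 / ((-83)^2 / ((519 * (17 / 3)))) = -1573435 / 6889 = -228.40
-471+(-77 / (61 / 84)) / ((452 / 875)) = -4661478 / 6893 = -676.26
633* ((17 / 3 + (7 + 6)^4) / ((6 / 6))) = 18082700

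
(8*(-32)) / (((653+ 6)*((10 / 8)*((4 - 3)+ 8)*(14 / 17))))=-8704 / 207585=-0.04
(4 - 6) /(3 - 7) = 1 /2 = 0.50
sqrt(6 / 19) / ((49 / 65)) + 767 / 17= 65 * sqrt(114) / 931 + 767 / 17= 45.86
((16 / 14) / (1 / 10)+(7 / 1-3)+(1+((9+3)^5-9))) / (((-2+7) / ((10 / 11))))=3483752 / 77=45243.53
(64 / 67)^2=4096 / 4489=0.91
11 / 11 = 1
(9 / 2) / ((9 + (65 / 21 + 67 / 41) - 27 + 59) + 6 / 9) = 7749 / 79894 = 0.10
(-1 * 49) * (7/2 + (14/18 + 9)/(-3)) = -637/54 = -11.80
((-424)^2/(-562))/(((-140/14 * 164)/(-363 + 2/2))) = -4067432/57605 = -70.61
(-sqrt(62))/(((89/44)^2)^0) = -7.87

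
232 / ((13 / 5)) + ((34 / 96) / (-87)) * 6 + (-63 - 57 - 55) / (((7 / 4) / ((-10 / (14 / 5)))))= 28269973 / 63336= 446.35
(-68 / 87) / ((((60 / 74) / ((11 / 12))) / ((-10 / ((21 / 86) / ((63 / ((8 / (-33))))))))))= -3272687 / 348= -9404.27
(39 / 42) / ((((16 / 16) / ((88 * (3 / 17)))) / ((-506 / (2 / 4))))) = -1736592 / 119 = -14593.21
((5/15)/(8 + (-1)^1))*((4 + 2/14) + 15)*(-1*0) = 0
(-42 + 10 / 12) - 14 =-331 / 6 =-55.17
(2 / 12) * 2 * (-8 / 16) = -1 / 6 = -0.17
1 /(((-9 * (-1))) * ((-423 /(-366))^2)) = 14884 /178929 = 0.08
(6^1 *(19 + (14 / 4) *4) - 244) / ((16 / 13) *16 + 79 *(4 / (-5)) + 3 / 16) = 47840 / 45053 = 1.06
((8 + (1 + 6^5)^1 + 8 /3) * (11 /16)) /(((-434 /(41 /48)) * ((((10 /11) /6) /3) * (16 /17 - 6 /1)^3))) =569435580659 /353341829120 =1.61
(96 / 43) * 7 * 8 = 5376 / 43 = 125.02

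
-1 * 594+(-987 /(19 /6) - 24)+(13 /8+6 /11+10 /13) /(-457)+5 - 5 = -9234944409 /9933352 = -929.69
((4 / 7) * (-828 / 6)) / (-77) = 552 / 539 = 1.02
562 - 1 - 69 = 492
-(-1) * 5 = 5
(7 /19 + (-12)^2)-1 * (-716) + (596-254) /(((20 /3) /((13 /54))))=331633 /380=872.72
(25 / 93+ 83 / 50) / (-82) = -8969 / 381300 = -0.02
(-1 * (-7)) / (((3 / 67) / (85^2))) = 3388525 / 3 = 1129508.33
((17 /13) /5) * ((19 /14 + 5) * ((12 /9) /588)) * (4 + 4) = 6052 /200655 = 0.03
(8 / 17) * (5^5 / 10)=2500 / 17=147.06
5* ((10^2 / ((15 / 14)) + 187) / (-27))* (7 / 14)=-4205 / 162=-25.96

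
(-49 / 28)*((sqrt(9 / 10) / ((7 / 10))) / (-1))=3*sqrt(10) / 4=2.37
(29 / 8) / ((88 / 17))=493 / 704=0.70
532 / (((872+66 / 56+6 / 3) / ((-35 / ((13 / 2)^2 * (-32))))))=13034 / 828269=0.02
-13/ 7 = -1.86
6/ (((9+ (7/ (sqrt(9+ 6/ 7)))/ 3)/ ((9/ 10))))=150903/ 249790-567 * sqrt(483)/ 249790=0.55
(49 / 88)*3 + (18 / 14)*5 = 4989 / 616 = 8.10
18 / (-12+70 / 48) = -1.71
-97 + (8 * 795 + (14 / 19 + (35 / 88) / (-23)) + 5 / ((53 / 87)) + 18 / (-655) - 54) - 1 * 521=7605361215061 / 1335000040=5696.90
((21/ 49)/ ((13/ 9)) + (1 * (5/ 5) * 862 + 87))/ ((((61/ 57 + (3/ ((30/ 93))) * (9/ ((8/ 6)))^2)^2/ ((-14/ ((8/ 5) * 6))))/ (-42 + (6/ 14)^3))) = 0.32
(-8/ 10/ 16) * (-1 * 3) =3/ 20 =0.15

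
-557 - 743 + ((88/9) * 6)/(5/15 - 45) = -1301.31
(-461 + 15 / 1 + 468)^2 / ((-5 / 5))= -484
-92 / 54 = -46 / 27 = -1.70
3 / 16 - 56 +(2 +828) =12387 / 16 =774.19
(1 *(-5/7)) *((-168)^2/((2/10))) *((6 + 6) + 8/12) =-1276800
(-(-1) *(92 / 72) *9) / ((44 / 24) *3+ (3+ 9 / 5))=115 / 103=1.12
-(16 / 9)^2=-256 / 81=-3.16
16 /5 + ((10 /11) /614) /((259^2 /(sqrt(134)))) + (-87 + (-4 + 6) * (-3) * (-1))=-389 /5 + 5 * sqrt(134) /226532537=-77.80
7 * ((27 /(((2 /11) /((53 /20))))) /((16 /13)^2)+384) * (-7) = -323027061 /10240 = -31545.61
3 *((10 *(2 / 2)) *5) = 150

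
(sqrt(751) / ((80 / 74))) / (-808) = -37 * sqrt(751) / 32320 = -0.03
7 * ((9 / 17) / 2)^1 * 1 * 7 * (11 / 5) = 4851 / 170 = 28.54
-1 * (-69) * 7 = 483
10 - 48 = -38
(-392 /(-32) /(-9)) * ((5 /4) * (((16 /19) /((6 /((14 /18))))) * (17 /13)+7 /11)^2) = -800340036125 /774942174864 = -1.03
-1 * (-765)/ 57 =255/ 19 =13.42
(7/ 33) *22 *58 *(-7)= -5684/ 3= -1894.67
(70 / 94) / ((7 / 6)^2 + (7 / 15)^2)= 4500 / 9541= 0.47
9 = 9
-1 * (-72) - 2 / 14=503 / 7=71.86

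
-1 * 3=-3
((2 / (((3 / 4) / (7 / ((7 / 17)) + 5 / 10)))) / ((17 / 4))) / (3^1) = 560 / 153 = 3.66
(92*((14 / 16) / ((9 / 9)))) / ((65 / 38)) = 3059 / 65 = 47.06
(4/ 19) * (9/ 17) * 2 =72/ 323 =0.22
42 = 42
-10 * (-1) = 10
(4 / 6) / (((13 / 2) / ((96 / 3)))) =128 / 39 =3.28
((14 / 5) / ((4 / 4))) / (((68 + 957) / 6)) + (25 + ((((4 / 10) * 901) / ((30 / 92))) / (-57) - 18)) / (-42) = 11461523 / 36807750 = 0.31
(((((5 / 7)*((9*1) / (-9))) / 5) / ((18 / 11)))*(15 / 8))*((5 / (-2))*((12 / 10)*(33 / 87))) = 605 / 3248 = 0.19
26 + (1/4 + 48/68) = 1833/68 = 26.96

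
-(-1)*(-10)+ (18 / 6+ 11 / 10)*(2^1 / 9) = -9.09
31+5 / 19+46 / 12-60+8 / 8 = -2725 / 114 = -23.90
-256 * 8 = -2048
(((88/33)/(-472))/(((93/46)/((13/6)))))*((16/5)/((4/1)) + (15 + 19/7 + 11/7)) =-210197/1728405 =-0.12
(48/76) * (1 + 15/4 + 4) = 105/19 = 5.53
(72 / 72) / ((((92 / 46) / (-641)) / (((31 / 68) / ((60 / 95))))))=-377549 / 1632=-231.34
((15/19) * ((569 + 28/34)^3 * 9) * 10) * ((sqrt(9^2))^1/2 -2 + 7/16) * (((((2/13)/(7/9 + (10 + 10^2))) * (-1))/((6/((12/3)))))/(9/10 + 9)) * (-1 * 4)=14445970.05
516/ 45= 172/ 15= 11.47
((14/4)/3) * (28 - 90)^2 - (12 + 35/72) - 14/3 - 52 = 317917/72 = 4415.51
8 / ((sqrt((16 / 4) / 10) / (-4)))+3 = 3-16*sqrt(10) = -47.60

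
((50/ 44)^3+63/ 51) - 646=-116447103/ 181016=-643.30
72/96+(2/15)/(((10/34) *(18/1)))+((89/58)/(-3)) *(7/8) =0.33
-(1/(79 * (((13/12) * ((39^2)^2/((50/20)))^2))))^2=-0.00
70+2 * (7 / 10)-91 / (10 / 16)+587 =2564 / 5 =512.80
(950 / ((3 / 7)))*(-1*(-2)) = 13300 / 3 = 4433.33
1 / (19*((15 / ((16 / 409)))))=16 / 116565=0.00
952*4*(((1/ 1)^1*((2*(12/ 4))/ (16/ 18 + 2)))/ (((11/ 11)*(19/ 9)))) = 925344/ 247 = 3746.33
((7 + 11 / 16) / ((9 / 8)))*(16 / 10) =164 / 15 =10.93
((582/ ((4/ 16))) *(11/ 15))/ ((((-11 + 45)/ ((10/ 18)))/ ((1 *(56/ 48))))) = 14938/ 459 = 32.54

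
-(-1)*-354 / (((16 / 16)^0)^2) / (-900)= 59 / 150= 0.39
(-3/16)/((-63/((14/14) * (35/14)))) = 5/672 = 0.01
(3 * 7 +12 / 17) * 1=369 / 17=21.71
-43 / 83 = -0.52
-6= -6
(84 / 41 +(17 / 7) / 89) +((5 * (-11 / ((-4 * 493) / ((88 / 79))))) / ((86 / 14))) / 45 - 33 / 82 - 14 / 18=0.90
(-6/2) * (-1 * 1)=3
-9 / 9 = -1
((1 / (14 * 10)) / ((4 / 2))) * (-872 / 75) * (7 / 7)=-109 / 2625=-0.04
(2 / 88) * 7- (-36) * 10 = 15847 / 44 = 360.16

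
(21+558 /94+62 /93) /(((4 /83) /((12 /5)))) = 323036 /235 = 1374.62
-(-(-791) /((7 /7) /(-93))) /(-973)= -10509 /139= -75.60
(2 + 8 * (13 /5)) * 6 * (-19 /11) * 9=-116964 /55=-2126.62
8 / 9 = 0.89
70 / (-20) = -7 / 2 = -3.50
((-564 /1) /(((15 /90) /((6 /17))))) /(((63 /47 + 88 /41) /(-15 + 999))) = -38499795072 /114223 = -337058.17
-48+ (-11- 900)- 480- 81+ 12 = -1508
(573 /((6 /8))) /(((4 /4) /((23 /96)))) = 4393 /24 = 183.04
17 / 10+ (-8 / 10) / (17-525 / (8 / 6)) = 25651 / 15070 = 1.70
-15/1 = -15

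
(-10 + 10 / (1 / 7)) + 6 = 66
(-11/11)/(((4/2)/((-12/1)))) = 6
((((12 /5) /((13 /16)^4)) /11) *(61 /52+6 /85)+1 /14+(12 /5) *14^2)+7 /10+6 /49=40138360011609 /85053943975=471.92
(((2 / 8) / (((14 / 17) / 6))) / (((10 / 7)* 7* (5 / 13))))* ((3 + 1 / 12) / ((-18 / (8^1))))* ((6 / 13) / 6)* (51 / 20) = -10693 / 84000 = -0.13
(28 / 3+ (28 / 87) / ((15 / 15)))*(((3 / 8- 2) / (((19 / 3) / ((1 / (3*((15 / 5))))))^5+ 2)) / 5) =-91 / 17449069711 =-0.00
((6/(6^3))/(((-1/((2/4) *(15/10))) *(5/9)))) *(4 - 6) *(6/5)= 0.09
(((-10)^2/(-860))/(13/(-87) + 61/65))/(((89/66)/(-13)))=12129975/8538037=1.42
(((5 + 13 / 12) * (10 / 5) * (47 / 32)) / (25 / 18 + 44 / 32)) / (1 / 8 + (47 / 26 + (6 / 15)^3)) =16726125 / 5165443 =3.24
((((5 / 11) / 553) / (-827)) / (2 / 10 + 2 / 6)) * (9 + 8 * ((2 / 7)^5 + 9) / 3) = -0.00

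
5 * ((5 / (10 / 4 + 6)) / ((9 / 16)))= 800 / 153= 5.23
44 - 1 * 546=-502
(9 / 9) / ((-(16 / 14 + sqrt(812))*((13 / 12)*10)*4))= 21 / 645515 - 147*sqrt(203) / 2582060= -0.00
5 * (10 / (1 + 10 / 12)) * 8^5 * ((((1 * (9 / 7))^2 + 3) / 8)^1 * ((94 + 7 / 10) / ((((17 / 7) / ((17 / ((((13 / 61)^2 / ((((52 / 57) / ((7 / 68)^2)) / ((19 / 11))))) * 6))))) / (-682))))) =-3641344629806202880 / 84721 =-42980425512047.81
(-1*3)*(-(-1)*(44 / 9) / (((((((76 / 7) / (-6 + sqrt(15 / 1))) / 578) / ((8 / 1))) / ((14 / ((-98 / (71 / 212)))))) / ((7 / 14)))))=-902836 / 1007 + 451418*sqrt(15) / 3021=-317.83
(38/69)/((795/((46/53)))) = 0.00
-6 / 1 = -6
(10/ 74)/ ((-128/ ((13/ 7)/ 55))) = -13/ 364672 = -0.00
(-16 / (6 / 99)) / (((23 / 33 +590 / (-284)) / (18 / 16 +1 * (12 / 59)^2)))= 5022796878 / 22518589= 223.05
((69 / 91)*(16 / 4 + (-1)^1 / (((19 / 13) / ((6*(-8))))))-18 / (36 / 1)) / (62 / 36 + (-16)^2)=121977 / 1145833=0.11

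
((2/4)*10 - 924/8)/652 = -221/1304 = -0.17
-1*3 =-3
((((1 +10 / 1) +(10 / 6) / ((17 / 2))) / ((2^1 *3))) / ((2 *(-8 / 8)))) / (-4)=571 / 2448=0.23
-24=-24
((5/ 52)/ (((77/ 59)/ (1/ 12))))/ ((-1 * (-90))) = 0.00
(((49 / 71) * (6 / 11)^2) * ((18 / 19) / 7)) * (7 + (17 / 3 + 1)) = 0.38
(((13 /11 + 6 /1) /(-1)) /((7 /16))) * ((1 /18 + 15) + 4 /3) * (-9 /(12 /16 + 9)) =745760 /3003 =248.34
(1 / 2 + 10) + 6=33 / 2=16.50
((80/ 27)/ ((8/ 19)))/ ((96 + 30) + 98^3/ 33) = 209/ 850815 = 0.00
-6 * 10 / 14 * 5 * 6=-128.57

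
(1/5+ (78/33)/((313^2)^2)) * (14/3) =492693481938/527885872855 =0.93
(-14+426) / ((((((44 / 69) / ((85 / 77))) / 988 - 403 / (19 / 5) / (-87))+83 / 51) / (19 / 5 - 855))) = -14733020684928 / 119606623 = -123178.97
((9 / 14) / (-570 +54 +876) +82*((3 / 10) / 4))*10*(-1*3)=-10335 / 56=-184.55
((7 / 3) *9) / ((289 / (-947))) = -19887 / 289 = -68.81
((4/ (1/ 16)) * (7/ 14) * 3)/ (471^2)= 32/ 73947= 0.00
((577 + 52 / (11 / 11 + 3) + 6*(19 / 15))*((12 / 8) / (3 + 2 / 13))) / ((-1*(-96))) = 2.96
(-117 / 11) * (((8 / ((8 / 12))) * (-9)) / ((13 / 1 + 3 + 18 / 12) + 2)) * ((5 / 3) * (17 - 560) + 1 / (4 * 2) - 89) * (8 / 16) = -644031 / 22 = -29274.14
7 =7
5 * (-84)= -420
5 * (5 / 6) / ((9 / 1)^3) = 25 / 4374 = 0.01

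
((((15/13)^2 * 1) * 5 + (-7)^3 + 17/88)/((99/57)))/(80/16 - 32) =94985237/13250952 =7.17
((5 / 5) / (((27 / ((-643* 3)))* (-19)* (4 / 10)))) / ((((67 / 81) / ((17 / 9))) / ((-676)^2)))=12488011640 / 1273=9809907.02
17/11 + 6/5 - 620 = -617.25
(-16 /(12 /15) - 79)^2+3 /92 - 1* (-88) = 909791 /92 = 9889.03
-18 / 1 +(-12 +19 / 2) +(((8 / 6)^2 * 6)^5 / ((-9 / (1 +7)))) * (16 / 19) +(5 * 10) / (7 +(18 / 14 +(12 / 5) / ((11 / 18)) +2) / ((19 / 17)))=-422753546096105 / 4089396942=-103377.97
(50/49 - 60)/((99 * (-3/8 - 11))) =23120/441441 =0.05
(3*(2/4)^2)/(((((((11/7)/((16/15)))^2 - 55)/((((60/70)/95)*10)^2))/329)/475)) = -45480960/2518241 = -18.06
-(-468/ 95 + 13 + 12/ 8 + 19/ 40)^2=-58323769/ 577600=-100.98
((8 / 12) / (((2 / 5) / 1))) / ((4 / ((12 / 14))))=0.36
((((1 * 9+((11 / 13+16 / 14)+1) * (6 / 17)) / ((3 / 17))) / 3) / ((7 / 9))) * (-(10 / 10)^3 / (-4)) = 6.10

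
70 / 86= 35 / 43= 0.81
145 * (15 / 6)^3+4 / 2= 2267.62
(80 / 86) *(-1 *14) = -560 / 43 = -13.02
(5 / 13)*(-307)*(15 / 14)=-23025 / 182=-126.51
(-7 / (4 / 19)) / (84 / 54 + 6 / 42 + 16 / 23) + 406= 5440939 / 13876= 392.11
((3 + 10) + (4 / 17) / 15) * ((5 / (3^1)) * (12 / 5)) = 13276 / 255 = 52.06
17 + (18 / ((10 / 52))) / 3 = 241 / 5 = 48.20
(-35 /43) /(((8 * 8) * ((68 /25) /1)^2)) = -21875 /12725248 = -0.00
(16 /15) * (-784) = -12544 /15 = -836.27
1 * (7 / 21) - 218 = -653 / 3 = -217.67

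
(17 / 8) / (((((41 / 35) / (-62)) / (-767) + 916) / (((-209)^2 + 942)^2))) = 28170305220783635 / 6098325124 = 4619351.16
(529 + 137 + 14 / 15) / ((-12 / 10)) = -5002 / 9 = -555.78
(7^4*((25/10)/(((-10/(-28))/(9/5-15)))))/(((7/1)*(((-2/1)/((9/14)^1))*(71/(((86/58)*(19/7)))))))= 11889801/20590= 577.46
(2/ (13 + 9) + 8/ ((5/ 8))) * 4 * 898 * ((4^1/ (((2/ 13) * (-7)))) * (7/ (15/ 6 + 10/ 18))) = -1191868704/ 3025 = -394006.18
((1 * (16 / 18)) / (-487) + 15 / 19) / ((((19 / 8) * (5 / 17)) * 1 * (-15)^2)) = 8920648 / 1780045875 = 0.01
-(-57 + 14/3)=157/3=52.33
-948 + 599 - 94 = -443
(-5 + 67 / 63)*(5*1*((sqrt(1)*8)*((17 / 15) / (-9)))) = 33728 / 1701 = 19.83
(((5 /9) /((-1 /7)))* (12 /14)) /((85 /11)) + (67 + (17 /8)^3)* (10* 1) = 9994703 /13056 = 765.53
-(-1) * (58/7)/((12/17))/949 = 493/39858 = 0.01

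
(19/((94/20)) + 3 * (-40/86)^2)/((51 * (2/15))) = 1019275/1477351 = 0.69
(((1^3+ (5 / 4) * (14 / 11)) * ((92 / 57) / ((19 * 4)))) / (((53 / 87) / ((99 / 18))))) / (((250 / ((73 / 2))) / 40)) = 146073 / 50350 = 2.90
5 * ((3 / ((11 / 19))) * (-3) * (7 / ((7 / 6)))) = -5130 / 11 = -466.36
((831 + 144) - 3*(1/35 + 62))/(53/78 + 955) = 2153736/2609005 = 0.83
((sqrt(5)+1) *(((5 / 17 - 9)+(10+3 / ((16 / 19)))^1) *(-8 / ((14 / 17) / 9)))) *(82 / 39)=-162483 *sqrt(5) / 182 - 162483 / 182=-2889.04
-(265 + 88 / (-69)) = -18197 / 69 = -263.72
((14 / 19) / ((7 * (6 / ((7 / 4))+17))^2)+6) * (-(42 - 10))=-74598400 / 388531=-192.00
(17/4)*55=233.75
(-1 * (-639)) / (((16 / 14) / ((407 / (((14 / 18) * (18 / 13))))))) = 211309.31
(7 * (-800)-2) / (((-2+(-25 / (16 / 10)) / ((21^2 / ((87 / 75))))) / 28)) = 553387968 / 7201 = 76848.77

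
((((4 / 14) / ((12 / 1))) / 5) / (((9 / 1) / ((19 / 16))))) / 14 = 19 / 423360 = 0.00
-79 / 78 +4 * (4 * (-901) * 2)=-2248975 / 78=-28833.01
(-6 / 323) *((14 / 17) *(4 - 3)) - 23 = -126377 / 5491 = -23.02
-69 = -69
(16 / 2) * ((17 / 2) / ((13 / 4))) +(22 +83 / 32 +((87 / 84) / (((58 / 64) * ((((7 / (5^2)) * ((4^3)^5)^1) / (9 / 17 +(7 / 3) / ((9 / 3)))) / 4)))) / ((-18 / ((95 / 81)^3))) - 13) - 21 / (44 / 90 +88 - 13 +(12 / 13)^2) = 10456724506721187439145071 / 324322533739564376260608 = 32.24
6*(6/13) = 36/13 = 2.77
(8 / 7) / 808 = 1 / 707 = 0.00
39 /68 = 0.57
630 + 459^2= 211311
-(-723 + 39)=684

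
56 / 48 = 7 / 6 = 1.17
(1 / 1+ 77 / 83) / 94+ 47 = 183427 / 3901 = 47.02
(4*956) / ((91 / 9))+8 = 35144 / 91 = 386.20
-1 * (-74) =74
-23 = -23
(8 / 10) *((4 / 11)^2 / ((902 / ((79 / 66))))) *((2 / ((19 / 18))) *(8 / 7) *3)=364032 / 399186865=0.00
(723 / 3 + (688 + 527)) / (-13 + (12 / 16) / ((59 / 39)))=-26432 / 227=-116.44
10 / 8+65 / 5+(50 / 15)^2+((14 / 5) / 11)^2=2768881 / 108900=25.43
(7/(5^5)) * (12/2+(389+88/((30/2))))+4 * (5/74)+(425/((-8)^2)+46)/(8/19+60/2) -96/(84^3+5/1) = 2.90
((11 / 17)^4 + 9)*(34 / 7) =1532660 / 34391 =44.57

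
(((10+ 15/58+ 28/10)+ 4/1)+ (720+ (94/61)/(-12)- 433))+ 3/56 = 451707733/1485960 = 303.98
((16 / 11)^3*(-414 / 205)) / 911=-1695744 / 248570905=-0.01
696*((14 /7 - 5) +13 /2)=2436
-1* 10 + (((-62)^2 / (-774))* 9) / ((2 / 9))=-9079 / 43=-211.14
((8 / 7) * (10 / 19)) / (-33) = -80 / 4389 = -0.02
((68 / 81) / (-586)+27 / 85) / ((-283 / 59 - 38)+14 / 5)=-37636159 / 4760436339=-0.01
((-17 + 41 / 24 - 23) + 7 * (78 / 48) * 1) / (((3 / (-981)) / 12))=105621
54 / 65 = 0.83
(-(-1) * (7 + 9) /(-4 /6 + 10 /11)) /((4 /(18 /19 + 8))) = 2805 /19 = 147.63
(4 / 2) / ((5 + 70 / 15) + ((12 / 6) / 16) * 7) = 48 / 253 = 0.19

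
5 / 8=0.62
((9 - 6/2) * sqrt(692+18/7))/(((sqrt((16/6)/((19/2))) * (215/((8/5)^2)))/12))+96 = 1152 * sqrt(1939938)/37625+96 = 138.65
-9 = -9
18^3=5832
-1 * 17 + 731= 714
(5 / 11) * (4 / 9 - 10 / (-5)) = 10 / 9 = 1.11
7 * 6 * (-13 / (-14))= 39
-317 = -317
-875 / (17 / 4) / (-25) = 140 / 17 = 8.24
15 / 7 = 2.14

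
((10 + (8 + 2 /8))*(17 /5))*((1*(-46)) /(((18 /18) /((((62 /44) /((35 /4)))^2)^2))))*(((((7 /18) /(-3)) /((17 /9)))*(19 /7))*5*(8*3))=942759789472 /21970650625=42.91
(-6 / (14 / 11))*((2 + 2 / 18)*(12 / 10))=-11.94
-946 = -946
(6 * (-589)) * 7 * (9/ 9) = -24738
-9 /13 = -0.69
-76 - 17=-93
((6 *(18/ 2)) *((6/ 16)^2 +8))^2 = 197880489/ 1024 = 193242.67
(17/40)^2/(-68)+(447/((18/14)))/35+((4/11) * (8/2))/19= 40157021/4012800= 10.01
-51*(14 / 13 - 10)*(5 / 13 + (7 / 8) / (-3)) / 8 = 14297 / 2704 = 5.29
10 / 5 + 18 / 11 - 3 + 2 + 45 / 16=959 / 176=5.45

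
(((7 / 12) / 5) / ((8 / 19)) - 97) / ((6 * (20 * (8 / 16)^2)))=-46427 / 14400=-3.22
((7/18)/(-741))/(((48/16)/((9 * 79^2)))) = -43687/4446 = -9.83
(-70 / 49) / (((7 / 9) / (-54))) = 4860 / 49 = 99.18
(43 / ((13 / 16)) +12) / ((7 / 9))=7596 / 91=83.47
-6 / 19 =-0.32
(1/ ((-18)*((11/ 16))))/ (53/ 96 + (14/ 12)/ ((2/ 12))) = -256/ 23925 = -0.01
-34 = -34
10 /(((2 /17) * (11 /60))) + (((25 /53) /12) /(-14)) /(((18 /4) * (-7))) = 1430427875 /3085236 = 463.64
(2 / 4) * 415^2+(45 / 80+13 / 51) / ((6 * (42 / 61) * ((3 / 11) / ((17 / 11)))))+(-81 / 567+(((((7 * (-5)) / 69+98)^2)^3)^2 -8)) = 3847114800955108790793125317932804314017342645327 / 5217555805404235512827328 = 737340422304702039895951.90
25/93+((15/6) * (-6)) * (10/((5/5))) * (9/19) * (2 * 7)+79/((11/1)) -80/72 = -57634436/58311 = -988.40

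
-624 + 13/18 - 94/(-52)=-72712/117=-621.47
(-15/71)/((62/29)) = -435/4402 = -0.10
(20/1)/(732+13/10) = 200/7333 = 0.03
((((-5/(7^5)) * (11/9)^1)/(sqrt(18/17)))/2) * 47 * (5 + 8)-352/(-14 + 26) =-88/3-33605 * sqrt(34)/1815156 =-29.44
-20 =-20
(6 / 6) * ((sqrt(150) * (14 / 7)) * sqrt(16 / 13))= 40 * sqrt(78) / 13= 27.17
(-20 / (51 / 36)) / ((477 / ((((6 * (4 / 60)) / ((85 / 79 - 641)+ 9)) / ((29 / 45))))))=37920 / 1302347747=0.00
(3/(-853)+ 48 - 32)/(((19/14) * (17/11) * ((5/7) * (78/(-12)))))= -1.64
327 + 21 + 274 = 622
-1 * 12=-12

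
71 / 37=1.92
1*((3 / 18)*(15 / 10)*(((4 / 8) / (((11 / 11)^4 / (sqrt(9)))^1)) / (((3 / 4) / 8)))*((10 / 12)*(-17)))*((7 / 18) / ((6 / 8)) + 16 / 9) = -10540 / 81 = -130.12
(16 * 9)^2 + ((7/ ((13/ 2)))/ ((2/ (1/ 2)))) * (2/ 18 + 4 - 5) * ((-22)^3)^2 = -3172211200/ 117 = -27112916.24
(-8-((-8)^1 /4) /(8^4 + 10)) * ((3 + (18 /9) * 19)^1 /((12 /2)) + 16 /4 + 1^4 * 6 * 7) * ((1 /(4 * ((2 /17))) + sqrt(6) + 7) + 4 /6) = -1223431385 /295632-5206091 * sqrt(6) /12318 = -5173.61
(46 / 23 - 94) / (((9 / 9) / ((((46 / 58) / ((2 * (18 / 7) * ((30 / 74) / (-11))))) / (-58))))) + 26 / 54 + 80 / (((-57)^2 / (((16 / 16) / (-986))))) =-6.16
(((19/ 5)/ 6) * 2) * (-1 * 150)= -190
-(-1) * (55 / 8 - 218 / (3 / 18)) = -10409 / 8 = -1301.12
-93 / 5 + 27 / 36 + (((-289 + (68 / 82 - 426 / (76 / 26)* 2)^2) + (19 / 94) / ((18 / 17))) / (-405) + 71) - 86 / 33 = -359815726684757 / 2287141250130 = -157.32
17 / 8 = 2.12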